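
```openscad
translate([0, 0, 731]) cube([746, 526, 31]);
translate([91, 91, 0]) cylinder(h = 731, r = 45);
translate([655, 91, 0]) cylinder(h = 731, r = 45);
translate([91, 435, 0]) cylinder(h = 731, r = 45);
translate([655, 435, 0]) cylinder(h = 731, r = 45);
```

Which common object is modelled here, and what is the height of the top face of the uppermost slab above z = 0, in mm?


A table. The table height is 762 mm.

A 746×526×31 slab sits at z = 731 on four Ø90 mm round legs — a table. The top surface is at 731 + 31 = 762 mm.


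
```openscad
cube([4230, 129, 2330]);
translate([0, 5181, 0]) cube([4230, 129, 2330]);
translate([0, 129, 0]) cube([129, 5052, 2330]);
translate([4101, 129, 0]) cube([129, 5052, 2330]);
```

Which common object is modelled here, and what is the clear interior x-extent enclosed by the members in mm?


A house (or room) frame. The interior width is 3972 mm.

Four 2330 mm walls enclosing a rectangle with no floor or roof — a room or house frame. Outside width is 4230 mm and wall thickness is 129 mm, so the interior width is 4230 − 2 × 129 = 3972 mm.


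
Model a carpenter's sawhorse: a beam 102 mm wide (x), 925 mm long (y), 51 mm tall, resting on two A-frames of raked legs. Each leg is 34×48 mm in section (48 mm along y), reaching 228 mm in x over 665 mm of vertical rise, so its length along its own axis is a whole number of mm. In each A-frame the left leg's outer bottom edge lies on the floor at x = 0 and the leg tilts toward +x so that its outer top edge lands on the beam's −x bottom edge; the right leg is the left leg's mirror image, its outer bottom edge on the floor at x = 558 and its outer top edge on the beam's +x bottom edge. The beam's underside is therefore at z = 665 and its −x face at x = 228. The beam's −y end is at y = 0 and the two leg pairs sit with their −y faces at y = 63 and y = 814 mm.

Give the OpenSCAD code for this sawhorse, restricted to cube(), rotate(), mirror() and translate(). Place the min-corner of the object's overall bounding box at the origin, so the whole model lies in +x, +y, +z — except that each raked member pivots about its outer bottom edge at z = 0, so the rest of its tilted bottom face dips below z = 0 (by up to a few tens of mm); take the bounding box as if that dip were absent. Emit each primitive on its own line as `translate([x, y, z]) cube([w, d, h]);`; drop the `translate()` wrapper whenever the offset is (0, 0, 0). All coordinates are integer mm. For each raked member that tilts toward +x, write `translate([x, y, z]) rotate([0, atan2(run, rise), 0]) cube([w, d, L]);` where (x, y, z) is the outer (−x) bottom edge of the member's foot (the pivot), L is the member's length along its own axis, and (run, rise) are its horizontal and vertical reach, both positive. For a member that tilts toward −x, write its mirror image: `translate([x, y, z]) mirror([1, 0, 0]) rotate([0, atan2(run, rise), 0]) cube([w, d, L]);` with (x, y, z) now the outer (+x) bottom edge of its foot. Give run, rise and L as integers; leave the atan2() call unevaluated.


translate([228, 0, 665]) cube([102, 925, 51]);
translate([0, 63, 0]) rotate([0, atan2(228, 665), 0]) cube([34, 48, 703]);
translate([558, 63, 0]) mirror([1, 0, 0]) rotate([0, atan2(228, 665), 0]) cube([34, 48, 703]);
translate([0, 814, 0]) rotate([0, atan2(228, 665), 0]) cube([34, 48, 703]);
translate([558, 814, 0]) mirror([1, 0, 0]) rotate([0, atan2(228, 665), 0]) cube([34, 48, 703]);


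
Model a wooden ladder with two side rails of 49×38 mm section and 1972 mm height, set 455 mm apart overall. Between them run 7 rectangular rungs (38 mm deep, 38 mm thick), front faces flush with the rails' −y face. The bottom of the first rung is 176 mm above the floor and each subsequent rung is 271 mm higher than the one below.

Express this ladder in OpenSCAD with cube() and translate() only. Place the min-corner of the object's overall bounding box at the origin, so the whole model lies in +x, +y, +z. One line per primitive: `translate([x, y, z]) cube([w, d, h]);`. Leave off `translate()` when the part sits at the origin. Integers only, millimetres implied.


// rung span = 455 - 2*49 = 357
// rung[k] z = 176 + k*271
cube([49, 38, 1972]);
translate([406, 0, 0]) cube([49, 38, 1972]);
translate([49, 0, 176]) cube([357, 38, 38]);
translate([49, 0, 447]) cube([357, 38, 38]);
translate([49, 0, 718]) cube([357, 38, 38]);
translate([49, 0, 989]) cube([357, 38, 38]);
translate([49, 0, 1260]) cube([357, 38, 38]);
translate([49, 0, 1531]) cube([357, 38, 38]);
translate([49, 0, 1802]) cube([357, 38, 38]);


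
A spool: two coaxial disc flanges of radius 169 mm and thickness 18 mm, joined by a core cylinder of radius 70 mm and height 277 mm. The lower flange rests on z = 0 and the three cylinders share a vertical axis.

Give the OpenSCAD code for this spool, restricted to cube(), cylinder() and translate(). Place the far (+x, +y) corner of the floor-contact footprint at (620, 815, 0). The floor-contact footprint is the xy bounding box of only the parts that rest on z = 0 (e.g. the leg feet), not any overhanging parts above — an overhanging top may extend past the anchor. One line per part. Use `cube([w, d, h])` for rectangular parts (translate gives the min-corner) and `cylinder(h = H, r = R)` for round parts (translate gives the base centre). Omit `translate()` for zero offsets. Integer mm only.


translate([451, 646, 0]) cylinder(h = 18, r = 169);
translate([451, 646, 18]) cylinder(h = 277, r = 70);
translate([451, 646, 295]) cylinder(h = 18, r = 169);


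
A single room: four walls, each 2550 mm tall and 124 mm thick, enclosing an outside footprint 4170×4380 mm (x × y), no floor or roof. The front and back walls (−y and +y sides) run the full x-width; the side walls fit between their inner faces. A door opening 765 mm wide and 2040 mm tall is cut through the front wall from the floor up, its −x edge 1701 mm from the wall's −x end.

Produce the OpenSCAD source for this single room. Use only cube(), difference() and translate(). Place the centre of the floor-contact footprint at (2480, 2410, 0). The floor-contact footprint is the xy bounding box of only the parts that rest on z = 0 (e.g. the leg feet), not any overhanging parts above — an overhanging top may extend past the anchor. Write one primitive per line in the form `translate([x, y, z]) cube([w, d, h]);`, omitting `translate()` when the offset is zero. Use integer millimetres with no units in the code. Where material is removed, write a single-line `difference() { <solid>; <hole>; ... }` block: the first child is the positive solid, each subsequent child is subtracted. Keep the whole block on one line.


difference() { translate([395, 220, 0]) cube([4170, 124, 2550]); translate([2096, 220, 0]) cube([765, 124, 2040]); }
translate([395, 4476, 0]) cube([4170, 124, 2550]);
translate([395, 344, 0]) cube([124, 4132, 2550]);
translate([4441, 344, 0]) cube([124, 4132, 2550]);


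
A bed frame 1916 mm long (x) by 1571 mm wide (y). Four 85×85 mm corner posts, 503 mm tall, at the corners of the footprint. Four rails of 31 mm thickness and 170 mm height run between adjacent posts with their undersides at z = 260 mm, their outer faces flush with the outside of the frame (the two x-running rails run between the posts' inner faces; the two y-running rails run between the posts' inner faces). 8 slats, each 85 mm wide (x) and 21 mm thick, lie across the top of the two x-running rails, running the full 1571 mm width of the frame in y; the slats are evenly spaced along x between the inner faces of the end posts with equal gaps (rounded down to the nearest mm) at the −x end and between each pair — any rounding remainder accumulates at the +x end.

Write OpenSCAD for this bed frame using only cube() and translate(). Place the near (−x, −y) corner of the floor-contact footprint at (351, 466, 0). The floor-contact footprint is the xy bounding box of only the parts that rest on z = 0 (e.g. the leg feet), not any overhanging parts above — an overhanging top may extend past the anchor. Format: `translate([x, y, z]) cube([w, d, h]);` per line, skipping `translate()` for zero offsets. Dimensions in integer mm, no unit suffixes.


translate([351, 466, 0]) cube([85, 85, 503]);
translate([351, 1952, 0]) cube([85, 85, 503]);
translate([2182, 466, 0]) cube([85, 85, 503]);
translate([2182, 1952, 0]) cube([85, 85, 503]);
translate([436, 466, 260]) cube([1746, 31, 170]);
translate([436, 2006, 260]) cube([1746, 31, 170]);
translate([351, 551, 260]) cube([31, 1401, 170]);
translate([2236, 551, 260]) cube([31, 1401, 170]);
translate([554, 466, 430]) cube([85, 1571, 21]);
translate([757, 466, 430]) cube([85, 1571, 21]);
translate([960, 466, 430]) cube([85, 1571, 21]);
translate([1163, 466, 430]) cube([85, 1571, 21]);
translate([1366, 466, 430]) cube([85, 1571, 21]);
translate([1569, 466, 430]) cube([85, 1571, 21]);
translate([1772, 466, 430]) cube([85, 1571, 21]);
translate([1975, 466, 430]) cube([85, 1571, 21]);


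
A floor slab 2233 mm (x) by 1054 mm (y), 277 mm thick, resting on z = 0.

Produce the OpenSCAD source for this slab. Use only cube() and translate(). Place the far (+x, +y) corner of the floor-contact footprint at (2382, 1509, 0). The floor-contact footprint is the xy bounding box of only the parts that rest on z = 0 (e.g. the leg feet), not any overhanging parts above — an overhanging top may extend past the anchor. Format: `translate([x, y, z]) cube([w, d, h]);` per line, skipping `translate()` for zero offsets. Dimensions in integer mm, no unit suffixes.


translate([149, 455, 0]) cube([2233, 1054, 277]);


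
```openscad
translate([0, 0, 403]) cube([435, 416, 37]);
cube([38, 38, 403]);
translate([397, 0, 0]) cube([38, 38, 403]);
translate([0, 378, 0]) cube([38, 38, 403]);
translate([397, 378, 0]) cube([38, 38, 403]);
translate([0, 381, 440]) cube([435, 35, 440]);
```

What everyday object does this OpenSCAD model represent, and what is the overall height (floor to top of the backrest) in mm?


A chair. The overall height is 880 mm.

A slab on four corner posts with a tall panel at the back — a chair. The seat slab sits at z = 403 with thickness 37, and the 440 mm backrest starts at the seat top, so the overall height is 403 + 37 + 440 = 880 mm.


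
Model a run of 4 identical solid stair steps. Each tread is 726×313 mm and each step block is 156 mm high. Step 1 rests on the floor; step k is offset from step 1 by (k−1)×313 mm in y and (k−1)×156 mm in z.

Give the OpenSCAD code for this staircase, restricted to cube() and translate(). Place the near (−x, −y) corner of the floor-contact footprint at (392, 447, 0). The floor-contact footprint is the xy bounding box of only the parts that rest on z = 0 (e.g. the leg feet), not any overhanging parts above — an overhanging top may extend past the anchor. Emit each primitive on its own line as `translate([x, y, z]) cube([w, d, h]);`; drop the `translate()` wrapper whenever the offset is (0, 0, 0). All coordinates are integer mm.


translate([392, 447, 0]) cube([726, 313, 156]);
translate([392, 760, 156]) cube([726, 313, 156]);
translate([392, 1073, 312]) cube([726, 313, 156]);
translate([392, 1386, 468]) cube([726, 313, 156]);


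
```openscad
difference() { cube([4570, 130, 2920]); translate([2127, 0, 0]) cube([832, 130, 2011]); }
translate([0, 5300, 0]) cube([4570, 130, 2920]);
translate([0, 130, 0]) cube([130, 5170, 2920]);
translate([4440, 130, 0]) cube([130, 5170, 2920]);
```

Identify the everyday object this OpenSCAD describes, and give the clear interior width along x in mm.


A single room. The interior width is 4310 mm.

Four walls enclosing a rectangle with a door in the front wall — a room. Outside width 4570 minus two 130 mm walls gives 4310 mm.


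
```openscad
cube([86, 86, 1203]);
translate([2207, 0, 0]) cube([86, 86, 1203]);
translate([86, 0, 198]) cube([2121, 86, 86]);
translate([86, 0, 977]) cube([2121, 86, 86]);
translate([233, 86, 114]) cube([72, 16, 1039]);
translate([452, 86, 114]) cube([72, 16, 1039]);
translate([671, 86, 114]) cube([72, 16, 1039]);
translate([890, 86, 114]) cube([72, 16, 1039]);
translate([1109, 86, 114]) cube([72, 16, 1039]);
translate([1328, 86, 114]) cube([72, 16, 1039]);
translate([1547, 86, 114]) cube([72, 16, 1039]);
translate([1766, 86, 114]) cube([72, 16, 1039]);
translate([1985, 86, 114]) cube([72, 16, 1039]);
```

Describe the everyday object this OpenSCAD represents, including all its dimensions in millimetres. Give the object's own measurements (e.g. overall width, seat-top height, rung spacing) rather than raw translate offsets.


A fence section. Two 86×86 mm posts, 1203 mm tall, stand on the floor with a clear span of 2121 mm between their inner faces. Two horizontal rails of 86×86 mm section span the gap between the posts with their undersides at z = 198 mm and z = 977 mm, flush with the posts' −y face. 9 pickets, each 72 mm wide, 16 mm thick and 1039 mm tall, are fixed to the +y face of the rails with their bottoms at z = 114 mm, spaced across the span with a 147 mm gap after the −x post and between neighbouring pickets, with 150 mm left before the +x post.


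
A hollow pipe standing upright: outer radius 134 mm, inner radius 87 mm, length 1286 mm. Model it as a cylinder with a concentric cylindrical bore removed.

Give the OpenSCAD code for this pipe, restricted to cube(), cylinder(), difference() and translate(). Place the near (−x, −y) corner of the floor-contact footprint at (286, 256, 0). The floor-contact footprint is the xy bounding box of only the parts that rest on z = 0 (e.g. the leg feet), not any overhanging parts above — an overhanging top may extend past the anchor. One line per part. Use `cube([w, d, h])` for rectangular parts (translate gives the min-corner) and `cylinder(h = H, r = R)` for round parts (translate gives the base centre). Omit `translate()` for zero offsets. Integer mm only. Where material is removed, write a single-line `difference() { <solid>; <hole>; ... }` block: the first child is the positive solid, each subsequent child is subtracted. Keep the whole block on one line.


difference() { translate([420, 390, 0]) cylinder(h = 1286, r = 134); translate([420, 390, 0]) cylinder(h = 1286, r = 87); }


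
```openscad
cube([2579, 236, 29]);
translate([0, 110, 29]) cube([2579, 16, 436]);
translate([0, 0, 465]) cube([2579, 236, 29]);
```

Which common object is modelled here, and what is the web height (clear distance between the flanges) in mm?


An I-beam. The web height is 436 mm.

Two wide flanges with a thin centred web — an I-beam. Overall 494 mm minus two 29 mm flanges gives a web of 494 − 2·29 = 436 mm.


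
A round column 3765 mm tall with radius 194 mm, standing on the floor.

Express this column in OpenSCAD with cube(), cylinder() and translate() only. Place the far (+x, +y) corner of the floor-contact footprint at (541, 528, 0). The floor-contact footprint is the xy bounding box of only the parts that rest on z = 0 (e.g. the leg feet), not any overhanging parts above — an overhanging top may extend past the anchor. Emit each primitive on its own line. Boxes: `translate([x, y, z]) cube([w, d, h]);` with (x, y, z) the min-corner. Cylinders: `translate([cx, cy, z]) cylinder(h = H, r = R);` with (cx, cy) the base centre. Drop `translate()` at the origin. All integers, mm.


translate([347, 334, 0]) cylinder(h = 3765, r = 194);


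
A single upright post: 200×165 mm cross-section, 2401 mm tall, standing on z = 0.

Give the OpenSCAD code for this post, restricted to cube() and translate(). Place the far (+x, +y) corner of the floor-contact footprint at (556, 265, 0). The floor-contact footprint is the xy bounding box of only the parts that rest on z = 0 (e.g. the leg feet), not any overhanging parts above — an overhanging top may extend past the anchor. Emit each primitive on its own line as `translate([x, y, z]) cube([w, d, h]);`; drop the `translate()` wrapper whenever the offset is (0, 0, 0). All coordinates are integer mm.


translate([356, 100, 0]) cube([200, 165, 2401]);


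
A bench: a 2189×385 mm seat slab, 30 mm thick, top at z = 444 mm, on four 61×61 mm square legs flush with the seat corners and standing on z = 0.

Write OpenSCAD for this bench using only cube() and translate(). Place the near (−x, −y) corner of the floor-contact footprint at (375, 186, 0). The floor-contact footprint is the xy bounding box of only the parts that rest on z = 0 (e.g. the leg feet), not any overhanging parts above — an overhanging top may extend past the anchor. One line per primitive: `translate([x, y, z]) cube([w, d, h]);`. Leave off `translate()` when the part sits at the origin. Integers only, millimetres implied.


// leg_h = 444 − 30 = 414
translate([375, 186, 414]) cube([2189, 385, 30]);
translate([375, 186, 0]) cube([61, 61, 414]);
translate([375, 510, 0]) cube([61, 61, 414]);
translate([2503, 186, 0]) cube([61, 61, 414]);
translate([2503, 510, 0]) cube([61, 61, 414]);


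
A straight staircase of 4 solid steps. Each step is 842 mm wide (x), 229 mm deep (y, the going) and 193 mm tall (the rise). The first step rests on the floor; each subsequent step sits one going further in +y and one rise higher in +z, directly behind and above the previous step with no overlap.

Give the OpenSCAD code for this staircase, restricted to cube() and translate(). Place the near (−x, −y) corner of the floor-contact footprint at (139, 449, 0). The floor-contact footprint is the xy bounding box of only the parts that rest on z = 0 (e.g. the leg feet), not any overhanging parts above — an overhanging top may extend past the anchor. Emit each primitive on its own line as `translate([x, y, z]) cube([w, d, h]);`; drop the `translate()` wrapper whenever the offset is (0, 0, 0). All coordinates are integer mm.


translate([139, 449, 0]) cube([842, 229, 193]);
translate([139, 678, 193]) cube([842, 229, 193]);
translate([139, 907, 386]) cube([842, 229, 193]);
translate([139, 1136, 579]) cube([842, 229, 193]);


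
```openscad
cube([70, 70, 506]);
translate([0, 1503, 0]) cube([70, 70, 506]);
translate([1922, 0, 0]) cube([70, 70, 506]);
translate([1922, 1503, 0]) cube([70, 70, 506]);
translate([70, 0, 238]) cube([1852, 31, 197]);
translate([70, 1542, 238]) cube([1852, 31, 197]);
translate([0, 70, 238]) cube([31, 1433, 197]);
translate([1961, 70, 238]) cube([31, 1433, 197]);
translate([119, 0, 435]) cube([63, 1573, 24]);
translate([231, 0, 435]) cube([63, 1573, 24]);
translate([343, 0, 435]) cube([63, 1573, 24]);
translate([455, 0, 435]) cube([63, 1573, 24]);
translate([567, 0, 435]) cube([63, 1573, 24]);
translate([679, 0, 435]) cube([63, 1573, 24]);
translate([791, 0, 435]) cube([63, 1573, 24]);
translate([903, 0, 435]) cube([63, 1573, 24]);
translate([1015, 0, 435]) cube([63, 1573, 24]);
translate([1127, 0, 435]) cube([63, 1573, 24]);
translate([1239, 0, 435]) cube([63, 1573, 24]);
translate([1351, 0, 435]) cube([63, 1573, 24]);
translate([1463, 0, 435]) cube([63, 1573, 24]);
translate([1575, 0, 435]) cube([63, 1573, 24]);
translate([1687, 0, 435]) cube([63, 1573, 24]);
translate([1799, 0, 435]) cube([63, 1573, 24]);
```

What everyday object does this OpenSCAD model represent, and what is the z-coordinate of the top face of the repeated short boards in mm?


A bed frame. The slat-top height is 459 mm.

Four posts, four rails, and a row of slats — a bed frame. Slats sit on the rails at z = 238 + 197 = 435; with slat thickness 24, the top is 459 mm.


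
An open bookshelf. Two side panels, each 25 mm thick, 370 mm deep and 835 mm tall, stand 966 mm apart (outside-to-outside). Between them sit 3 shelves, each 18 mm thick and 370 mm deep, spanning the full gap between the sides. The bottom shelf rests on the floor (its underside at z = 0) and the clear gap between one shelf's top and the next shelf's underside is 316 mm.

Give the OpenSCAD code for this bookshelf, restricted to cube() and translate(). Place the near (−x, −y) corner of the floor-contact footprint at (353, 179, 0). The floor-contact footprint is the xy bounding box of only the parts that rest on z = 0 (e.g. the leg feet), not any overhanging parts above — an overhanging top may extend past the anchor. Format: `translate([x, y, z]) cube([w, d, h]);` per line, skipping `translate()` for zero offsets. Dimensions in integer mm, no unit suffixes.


translate([353, 179, 0]) cube([25, 370, 835]);
translate([1294, 179, 0]) cube([25, 370, 835]);
translate([378, 179, 0]) cube([916, 370, 18]);
translate([378, 179, 334]) cube([916, 370, 18]);
translate([378, 179, 668]) cube([916, 370, 18]);


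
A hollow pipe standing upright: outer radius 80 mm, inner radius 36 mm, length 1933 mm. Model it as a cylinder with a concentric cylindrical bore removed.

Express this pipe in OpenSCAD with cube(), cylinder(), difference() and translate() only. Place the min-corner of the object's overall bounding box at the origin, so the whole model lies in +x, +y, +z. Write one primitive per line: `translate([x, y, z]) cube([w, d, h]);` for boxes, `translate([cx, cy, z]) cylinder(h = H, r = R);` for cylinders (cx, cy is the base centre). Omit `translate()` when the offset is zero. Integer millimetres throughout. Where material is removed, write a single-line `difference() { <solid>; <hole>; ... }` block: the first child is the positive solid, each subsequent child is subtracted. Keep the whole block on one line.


difference() { translate([80, 80, 0]) cylinder(h = 1933, r = 80); translate([80, 80, 0]) cylinder(h = 1933, r = 36); }


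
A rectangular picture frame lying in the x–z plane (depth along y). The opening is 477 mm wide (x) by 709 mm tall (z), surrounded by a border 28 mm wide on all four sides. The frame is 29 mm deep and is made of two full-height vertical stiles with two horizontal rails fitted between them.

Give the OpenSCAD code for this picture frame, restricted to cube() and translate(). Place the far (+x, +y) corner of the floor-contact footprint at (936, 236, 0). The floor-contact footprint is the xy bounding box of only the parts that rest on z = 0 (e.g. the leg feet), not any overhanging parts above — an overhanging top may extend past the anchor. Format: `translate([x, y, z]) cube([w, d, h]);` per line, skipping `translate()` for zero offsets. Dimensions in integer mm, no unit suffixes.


translate([403, 207, 0]) cube([28, 29, 765]);
translate([908, 207, 0]) cube([28, 29, 765]);
translate([431, 207, 0]) cube([477, 29, 28]);
translate([431, 207, 737]) cube([477, 29, 28]);


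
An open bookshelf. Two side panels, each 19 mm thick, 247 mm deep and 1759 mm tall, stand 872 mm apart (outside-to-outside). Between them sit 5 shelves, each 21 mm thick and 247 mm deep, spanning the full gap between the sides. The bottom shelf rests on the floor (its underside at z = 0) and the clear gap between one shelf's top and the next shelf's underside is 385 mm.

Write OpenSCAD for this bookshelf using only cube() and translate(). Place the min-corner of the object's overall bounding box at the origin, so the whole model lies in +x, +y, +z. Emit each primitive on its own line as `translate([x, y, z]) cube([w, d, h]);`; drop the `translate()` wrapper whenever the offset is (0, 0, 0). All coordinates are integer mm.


cube([19, 247, 1759]);
translate([853, 0, 0]) cube([19, 247, 1759]);
translate([19, 0, 0]) cube([834, 247, 21]);
translate([19, 0, 406]) cube([834, 247, 21]);
translate([19, 0, 812]) cube([834, 247, 21]);
translate([19, 0, 1218]) cube([834, 247, 21]);
translate([19, 0, 1624]) cube([834, 247, 21]);


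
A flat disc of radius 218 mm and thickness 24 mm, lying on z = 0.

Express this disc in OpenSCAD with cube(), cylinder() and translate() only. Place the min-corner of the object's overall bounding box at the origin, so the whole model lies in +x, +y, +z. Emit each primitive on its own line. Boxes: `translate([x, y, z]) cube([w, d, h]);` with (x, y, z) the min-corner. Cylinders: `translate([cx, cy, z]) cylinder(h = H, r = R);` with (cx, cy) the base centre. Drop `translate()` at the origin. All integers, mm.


translate([218, 218, 0]) cylinder(h = 24, r = 218);


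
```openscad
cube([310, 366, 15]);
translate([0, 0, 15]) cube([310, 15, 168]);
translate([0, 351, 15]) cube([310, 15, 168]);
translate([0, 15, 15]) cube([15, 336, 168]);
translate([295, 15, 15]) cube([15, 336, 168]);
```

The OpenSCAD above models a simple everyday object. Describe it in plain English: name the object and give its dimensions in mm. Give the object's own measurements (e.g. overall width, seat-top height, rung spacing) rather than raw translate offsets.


An open-topped rectangular box: outside dimensions 310×366×183 mm, with a uniform wall and base thickness of 15 mm. The base is a full 310×366 slab on the floor; four walls sit on top of the base. The front and back walls (the −y and +y sides) span the full width; the two side walls fit between them.


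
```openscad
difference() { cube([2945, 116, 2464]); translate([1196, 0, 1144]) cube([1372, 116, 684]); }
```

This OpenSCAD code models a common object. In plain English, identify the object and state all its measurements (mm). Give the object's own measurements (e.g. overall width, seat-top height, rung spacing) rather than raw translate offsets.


A wall 2945 mm long (x), 116 mm thick (y), 2464 mm tall, with a rectangular window opening cut through it. The opening is 1372 mm wide and 684 mm tall; its sill is at z = 1144 mm and its near (−x) edge is 1196 mm from the wall's −x end. The opening passes through the full wall thickness.


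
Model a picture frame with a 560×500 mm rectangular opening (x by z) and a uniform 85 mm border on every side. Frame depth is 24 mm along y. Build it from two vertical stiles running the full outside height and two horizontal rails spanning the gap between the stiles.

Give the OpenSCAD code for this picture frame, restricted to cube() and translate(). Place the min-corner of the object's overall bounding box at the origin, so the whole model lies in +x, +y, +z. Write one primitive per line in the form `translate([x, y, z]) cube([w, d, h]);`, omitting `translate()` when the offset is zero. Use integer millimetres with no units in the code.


cube([85, 24, 670]);
translate([645, 0, 0]) cube([85, 24, 670]);
translate([85, 0, 0]) cube([560, 24, 85]);
translate([85, 0, 585]) cube([560, 24, 85]);


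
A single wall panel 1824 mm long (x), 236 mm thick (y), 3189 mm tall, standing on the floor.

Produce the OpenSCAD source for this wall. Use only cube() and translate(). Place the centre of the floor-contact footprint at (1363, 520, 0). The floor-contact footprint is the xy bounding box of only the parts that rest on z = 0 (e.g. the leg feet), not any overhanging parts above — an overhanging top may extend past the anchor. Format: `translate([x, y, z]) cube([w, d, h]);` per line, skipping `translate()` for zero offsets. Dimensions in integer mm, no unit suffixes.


translate([451, 402, 0]) cube([1824, 236, 3189]);


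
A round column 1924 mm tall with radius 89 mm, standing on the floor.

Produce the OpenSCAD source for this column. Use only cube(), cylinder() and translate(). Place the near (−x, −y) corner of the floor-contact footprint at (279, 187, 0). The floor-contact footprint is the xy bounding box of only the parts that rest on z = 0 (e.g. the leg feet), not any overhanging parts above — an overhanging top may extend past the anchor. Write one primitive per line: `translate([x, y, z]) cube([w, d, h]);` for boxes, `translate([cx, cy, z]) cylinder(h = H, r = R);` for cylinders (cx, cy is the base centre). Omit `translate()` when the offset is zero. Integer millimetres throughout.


translate([368, 276, 0]) cylinder(h = 1924, r = 89);


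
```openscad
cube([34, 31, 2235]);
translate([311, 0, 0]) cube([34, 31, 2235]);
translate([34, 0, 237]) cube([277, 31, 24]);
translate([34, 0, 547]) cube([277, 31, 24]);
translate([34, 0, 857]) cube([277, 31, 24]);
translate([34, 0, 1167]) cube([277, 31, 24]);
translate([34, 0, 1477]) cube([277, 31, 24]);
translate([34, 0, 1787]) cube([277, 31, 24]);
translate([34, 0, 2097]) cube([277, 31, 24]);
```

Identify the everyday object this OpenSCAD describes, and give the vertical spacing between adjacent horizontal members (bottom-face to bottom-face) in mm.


A ladder. The rung spacing is 310 mm.

Two tall 34×31 posts with 7 short bars between them — a ladder. Adjacent rungs sit at z = 237 and z = 547, so the spacing is 547 − 237 = 310 mm.


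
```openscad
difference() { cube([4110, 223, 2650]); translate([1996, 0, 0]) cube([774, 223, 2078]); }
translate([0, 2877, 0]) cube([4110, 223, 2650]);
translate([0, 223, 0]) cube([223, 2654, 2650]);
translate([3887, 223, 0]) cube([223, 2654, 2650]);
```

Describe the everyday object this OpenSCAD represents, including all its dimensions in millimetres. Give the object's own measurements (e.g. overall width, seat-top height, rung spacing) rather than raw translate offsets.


A single room: four walls, each 2650 mm tall and 223 mm thick, enclosing an outside footprint 4110×3100 mm (x × y), no floor or roof. The front and back walls (−y and +y sides) run the full x-width; the side walls fit between their inner faces. A door opening 774 mm wide and 2078 mm tall is cut through the front wall from the floor up, its −x edge 1996 mm from the wall's −x end.


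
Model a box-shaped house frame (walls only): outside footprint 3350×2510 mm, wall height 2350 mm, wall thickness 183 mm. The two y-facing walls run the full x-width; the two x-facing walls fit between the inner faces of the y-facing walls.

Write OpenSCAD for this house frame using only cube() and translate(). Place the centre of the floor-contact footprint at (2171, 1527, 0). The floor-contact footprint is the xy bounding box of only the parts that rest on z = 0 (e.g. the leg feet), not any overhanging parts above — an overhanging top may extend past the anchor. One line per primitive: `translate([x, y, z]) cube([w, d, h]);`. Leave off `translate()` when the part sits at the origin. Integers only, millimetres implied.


translate([496, 272, 0]) cube([3350, 183, 2350]);
translate([496, 2599, 0]) cube([3350, 183, 2350]);
translate([496, 455, 0]) cube([183, 2144, 2350]);
translate([3663, 455, 0]) cube([183, 2144, 2350]);


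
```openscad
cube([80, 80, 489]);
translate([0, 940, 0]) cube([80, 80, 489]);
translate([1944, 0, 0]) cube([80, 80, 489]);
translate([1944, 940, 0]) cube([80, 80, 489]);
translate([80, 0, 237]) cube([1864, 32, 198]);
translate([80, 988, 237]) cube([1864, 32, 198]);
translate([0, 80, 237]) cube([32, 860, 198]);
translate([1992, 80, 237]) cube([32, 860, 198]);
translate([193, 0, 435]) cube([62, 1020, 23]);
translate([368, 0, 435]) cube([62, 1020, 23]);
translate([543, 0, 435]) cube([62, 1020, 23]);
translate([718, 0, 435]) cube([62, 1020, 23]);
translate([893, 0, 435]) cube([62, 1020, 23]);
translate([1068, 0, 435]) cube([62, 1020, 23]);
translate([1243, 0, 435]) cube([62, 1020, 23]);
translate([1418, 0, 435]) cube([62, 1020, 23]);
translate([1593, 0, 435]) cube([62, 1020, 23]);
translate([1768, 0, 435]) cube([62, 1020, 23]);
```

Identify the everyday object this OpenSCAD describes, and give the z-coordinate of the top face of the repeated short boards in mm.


A bed frame. The slat-top height is 458 mm.

Four posts, four rails, and a row of slats — a bed frame. Slats sit on the rails at z = 237 + 198 = 435; with slat thickness 23, the top is 458 mm.


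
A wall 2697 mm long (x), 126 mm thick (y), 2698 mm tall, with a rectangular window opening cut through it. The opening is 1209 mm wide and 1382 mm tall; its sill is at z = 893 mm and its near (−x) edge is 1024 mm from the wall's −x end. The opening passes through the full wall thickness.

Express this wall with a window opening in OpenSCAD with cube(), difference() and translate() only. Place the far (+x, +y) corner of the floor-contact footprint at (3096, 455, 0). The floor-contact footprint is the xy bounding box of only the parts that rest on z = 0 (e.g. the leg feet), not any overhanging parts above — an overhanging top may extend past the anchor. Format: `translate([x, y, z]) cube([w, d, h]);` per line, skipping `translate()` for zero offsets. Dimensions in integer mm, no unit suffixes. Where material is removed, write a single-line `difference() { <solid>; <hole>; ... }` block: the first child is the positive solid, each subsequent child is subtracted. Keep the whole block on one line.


difference() { translate([399, 329, 0]) cube([2697, 126, 2698]); translate([1423, 329, 893]) cube([1209, 126, 1382]); }


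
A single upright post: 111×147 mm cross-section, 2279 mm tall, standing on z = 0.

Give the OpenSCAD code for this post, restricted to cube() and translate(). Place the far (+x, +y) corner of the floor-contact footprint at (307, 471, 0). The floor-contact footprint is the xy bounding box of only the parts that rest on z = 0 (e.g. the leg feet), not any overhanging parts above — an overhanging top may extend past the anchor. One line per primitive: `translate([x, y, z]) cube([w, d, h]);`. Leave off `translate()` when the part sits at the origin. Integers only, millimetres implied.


translate([196, 324, 0]) cube([111, 147, 2279]);


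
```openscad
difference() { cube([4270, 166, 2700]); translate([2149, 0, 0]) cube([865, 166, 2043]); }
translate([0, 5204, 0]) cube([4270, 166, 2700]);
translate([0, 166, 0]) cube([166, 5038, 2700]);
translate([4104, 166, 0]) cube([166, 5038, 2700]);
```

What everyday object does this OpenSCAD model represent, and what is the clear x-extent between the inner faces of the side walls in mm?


A single room. The interior width is 3938 mm.

Four walls enclosing a rectangle with a door in the front wall — a room. Outside width 4270 minus two 166 mm walls gives 3938 mm.


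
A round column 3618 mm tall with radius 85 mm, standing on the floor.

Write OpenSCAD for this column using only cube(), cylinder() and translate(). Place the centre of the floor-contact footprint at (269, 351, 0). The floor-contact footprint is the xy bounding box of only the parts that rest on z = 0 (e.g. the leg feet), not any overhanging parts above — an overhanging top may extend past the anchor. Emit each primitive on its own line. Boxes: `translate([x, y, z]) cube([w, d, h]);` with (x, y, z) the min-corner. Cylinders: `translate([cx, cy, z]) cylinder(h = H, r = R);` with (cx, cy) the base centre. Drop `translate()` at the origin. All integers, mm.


translate([269, 351, 0]) cylinder(h = 3618, r = 85);


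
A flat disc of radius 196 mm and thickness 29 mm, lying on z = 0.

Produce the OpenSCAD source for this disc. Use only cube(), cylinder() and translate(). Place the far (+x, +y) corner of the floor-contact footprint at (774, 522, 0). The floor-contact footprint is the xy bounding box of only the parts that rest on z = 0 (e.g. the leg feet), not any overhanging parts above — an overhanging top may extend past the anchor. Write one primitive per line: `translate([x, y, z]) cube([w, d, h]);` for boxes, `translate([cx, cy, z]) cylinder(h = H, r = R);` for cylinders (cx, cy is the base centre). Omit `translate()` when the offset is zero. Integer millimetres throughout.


translate([578, 326, 0]) cylinder(h = 29, r = 196);


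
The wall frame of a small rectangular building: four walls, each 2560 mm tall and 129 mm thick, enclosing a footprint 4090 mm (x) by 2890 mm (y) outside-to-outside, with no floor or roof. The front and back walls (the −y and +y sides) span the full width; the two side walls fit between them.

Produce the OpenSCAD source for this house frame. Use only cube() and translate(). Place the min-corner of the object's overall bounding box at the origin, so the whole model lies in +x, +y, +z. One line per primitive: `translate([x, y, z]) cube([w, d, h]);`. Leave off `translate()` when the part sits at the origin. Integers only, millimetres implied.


cube([4090, 129, 2560]);
translate([0, 2761, 0]) cube([4090, 129, 2560]);
translate([0, 129, 0]) cube([129, 2632, 2560]);
translate([3961, 129, 0]) cube([129, 2632, 2560]);


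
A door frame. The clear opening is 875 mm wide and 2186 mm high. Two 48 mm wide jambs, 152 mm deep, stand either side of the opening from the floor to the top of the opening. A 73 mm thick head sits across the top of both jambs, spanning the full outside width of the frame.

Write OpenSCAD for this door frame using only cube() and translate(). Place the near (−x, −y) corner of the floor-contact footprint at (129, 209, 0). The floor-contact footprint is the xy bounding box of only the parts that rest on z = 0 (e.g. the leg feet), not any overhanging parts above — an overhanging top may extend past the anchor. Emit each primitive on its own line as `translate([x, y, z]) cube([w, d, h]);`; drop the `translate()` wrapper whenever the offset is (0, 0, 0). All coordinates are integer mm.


translate([129, 209, 0]) cube([48, 152, 2186]);
translate([1052, 209, 0]) cube([48, 152, 2186]);
translate([129, 209, 2186]) cube([971, 152, 73]);


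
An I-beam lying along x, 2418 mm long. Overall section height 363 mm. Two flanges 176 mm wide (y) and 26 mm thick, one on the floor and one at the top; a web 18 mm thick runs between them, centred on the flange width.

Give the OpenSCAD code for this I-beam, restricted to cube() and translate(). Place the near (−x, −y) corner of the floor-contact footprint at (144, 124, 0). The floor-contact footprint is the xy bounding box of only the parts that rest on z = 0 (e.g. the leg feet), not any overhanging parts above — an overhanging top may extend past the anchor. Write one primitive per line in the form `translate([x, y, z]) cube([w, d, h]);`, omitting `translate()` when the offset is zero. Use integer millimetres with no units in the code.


translate([144, 124, 0]) cube([2418, 176, 26]);
translate([144, 203, 26]) cube([2418, 18, 311]);
translate([144, 124, 337]) cube([2418, 176, 26]);


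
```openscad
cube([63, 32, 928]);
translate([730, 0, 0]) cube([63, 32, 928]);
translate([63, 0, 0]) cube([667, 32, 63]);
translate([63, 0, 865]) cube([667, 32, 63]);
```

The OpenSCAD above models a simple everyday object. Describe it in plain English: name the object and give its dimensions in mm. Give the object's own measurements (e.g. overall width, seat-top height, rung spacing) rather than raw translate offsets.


A rectangular picture frame lying in the x–z plane (depth along y). The opening is 667 mm wide (x) by 802 mm tall (z), surrounded by a border 63 mm wide on all four sides. The frame is 32 mm deep and is made of two full-height vertical stiles with two horizontal rails fitted between them.


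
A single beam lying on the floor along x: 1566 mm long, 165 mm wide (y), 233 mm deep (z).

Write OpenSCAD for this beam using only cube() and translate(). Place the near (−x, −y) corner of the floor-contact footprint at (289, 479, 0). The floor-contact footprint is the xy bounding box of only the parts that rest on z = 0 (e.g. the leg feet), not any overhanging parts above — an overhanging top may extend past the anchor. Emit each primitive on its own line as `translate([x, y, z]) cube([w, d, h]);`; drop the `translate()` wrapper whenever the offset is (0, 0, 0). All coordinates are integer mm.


translate([289, 479, 0]) cube([1566, 165, 233]);


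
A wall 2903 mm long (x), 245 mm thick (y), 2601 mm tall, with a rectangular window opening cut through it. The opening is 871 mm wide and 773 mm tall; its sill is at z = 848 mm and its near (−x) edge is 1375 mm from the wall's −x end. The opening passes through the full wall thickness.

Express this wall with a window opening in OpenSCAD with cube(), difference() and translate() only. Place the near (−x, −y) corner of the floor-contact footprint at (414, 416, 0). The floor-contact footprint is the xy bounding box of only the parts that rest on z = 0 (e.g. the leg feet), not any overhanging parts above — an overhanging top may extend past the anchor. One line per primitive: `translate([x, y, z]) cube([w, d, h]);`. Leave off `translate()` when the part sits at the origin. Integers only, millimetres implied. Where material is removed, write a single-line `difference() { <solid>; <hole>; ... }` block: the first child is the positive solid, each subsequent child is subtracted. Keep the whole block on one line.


difference() { translate([414, 416, 0]) cube([2903, 245, 2601]); translate([1789, 416, 848]) cube([871, 245, 773]); }
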